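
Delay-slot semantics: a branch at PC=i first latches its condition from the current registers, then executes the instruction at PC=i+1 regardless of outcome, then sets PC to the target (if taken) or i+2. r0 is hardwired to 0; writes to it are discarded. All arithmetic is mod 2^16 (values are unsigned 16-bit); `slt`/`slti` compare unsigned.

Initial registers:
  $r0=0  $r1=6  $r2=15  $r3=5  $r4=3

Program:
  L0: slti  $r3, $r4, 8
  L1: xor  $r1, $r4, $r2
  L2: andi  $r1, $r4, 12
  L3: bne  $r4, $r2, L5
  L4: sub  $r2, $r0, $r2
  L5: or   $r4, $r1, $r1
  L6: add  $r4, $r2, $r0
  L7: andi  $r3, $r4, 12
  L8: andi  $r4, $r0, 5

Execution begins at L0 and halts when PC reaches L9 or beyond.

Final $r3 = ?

0

PC=0  slti  $r3, $r4, 8      | $r0=0 $r1=6 $r2=15 $r3=1 $r4=3
PC=1  xor  $r1, $r4, $r2     | $r0=0 $r1=12 $r2=15 $r3=1 $r4=3
PC=2  andi  $r1, $r4, 12     | $r0=0 $r1=0 $r2=15 $r3=1 $r4=3
PC=3  bne  $r4, $r2, L5      | $r0=0 $r1=0 $r2=15 $r3=1 $r4=3  [TAKEN]
PC=4  sub  $r2, $r0, $r2     | $r0=0 $r1=0 $r2=65521 $r3=1 $r4=3
PC=5  or   $r4, $r1, $r1     | $r0=0 $r1=0 $r2=65521 $r3=1 $r4=0
PC=6  add  $r4, $r2, $r0     | $r0=0 $r1=0 $r2=65521 $r3=1 $r4=65521
PC=7  andi  $r3, $r4, 12     | $r0=0 $r1=0 $r2=65521 $r3=0 $r4=65521
PC=8  andi  $r4, $r0, 5      | $r0=0 $r1=0 $r2=65521 $r3=0 $r4=0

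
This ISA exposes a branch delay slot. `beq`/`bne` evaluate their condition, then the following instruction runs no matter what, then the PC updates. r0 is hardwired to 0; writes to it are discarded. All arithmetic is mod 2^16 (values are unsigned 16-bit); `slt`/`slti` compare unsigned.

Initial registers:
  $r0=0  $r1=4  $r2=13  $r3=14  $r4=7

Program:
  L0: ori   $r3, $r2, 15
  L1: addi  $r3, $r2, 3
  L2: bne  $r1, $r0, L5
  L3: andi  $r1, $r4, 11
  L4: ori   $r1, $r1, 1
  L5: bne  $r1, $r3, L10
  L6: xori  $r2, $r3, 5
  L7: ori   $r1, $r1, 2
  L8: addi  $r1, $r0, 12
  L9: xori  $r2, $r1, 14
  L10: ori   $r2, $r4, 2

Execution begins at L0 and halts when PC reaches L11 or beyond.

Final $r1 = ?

3

[0] ori   $r3, $r2, 15  →  {$r0:0, $r1:4, $r2:13, $r3:15, $r4:7}
[1] addi  $r3, $r2, 3  →  {$r0:0, $r1:4, $r2:13, $r3:16, $r4:7}
[2] bne  $r1, $r0, L5  →  {$r0:0, $r1:4, $r2:13, $r3:16, $r4:7}  ⟨branch taken⟩
[3] andi  $r1, $r4, 11  →  {$r0:0, $r1:3, $r2:13, $r3:16, $r4:7}
[5] bne  $r1, $r3, L10  →  {$r0:0, $r1:3, $r2:13, $r3:16, $r4:7}  ⟨branch taken⟩
[6] xori  $r2, $r3, 5  →  {$r0:0, $r1:3, $r2:21, $r3:16, $r4:7}
[10] ori   $r2, $r4, 2  →  {$r0:0, $r1:3, $r2:7, $r3:16, $r4:7}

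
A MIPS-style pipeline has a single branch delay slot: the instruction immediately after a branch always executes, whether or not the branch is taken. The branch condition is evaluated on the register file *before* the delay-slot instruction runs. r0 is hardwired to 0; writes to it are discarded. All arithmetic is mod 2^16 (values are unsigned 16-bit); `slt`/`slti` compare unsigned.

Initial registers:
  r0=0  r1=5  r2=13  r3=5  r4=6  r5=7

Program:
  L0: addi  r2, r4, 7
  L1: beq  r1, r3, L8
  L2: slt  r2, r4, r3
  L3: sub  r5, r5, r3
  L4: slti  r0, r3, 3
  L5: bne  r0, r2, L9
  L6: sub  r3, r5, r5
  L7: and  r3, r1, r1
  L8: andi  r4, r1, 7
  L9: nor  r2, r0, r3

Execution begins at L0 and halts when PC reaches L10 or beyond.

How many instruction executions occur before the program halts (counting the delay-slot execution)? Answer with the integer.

5

PC=0  addi  r2, r4, 7        | r0=0 r1=5 r2=13 r3=5 r4=6 r5=7
PC=1  beq  r1, r3, L8        | r0=0 r1=5 r2=13 r3=5 r4=6 r5=7  [TAKEN]
PC=2  slt  r2, r4, r3        | r0=0 r1=5 r2=0 r3=5 r4=6 r5=7
PC=8  andi  r4, r1, 7        | r0=0 r1=5 r2=0 r3=5 r4=5 r5=7
PC=9  nor  r2, r0, r3        | r0=0 r1=5 r2=65530 r3=5 r4=5 r5=7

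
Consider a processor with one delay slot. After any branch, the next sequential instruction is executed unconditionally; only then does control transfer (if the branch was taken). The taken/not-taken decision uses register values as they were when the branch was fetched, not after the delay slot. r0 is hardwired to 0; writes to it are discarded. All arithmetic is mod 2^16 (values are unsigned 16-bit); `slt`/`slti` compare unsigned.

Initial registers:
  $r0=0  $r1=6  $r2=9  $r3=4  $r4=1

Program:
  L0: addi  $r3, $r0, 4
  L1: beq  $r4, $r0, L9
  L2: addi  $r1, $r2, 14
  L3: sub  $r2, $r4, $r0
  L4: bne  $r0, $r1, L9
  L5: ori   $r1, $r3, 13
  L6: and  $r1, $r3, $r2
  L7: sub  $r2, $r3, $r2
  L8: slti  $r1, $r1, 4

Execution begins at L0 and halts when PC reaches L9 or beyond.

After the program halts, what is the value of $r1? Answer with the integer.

13

#0 addi  $r3, $r0, 4 ; 0/6/9/4/1
#1 beq  $r4, $r0, L9 ; 0/6/9/4/1 ; →fallthru
#2 addi  $r1, $r2, 14 ; 0/23/9/4/1
#3 sub  $r2, $r4, $r0 ; 0/23/1/4/1
#4 bne  $r0, $r1, L9 ; 0/23/1/4/1 ; →target
#5 ori   $r1, $r3, 13 ; 0/13/1/4/1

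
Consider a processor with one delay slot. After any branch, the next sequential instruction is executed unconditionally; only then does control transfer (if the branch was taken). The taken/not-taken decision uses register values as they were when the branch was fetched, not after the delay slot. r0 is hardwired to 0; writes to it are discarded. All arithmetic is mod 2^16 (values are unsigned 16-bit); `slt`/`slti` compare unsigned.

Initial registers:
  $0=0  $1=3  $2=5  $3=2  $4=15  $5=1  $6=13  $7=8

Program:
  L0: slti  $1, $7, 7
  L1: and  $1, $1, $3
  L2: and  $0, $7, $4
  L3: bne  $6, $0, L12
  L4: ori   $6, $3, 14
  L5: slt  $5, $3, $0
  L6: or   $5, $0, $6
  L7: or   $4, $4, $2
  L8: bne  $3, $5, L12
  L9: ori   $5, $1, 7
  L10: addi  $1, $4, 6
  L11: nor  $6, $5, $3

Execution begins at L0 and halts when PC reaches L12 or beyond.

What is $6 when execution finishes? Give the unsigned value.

14

PC=0  slti  $1, $7, 7        | $0=0 $1=0 $2=5 $3=2 $4=15 $5=1 $6=13 $7=8
PC=1  and  $1, $1, $3        | $0=0 $1=0 $2=5 $3=2 $4=15 $5=1 $6=13 $7=8
PC=2  and  $0, $7, $4        | $0=0 $1=0 $2=5 $3=2 $4=15 $5=1 $6=13 $7=8
PC=3  bne  $6, $0, L12       | $0=0 $1=0 $2=5 $3=2 $4=15 $5=1 $6=13 $7=8  [TAKEN]
PC=4  ori   $6, $3, 14       | $0=0 $1=0 $2=5 $3=2 $4=15 $5=1 $6=14 $7=8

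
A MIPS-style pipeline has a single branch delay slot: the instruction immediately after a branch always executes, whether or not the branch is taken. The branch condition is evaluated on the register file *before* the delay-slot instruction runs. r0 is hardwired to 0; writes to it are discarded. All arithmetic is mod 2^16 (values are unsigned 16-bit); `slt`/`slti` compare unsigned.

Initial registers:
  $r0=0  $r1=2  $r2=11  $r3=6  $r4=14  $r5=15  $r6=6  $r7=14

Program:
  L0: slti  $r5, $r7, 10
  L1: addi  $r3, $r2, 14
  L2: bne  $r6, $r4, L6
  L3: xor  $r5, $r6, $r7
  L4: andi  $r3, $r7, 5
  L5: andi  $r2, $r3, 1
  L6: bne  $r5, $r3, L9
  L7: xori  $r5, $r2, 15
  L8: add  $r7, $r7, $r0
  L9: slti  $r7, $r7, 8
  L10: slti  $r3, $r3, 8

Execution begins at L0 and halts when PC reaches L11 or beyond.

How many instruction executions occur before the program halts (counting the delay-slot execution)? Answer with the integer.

8

[0] slti  $r5, $r7, 10  →  {$r0:0, $r1:2, $r2:11, $r3:6, $r4:14, $r5:0, $r6:6, $r7:14}
[1] addi  $r3, $r2, 14  →  {$r0:0, $r1:2, $r2:11, $r3:25, $r4:14, $r5:0, $r6:6, $r7:14}
[2] bne  $r6, $r4, L6  →  {$r0:0, $r1:2, $r2:11, $r3:25, $r4:14, $r5:0, $r6:6, $r7:14}  ⟨branch taken⟩
[3] xor  $r5, $r6, $r7  →  {$r0:0, $r1:2, $r2:11, $r3:25, $r4:14, $r5:8, $r6:6, $r7:14}
[6] bne  $r5, $r3, L9  →  {$r0:0, $r1:2, $r2:11, $r3:25, $r4:14, $r5:8, $r6:6, $r7:14}  ⟨branch taken⟩
[7] xori  $r5, $r2, 15  →  {$r0:0, $r1:2, $r2:11, $r3:25, $r4:14, $r5:4, $r6:6, $r7:14}
[9] slti  $r7, $r7, 8  →  {$r0:0, $r1:2, $r2:11, $r3:25, $r4:14, $r5:4, $r6:6, $r7:0}
[10] slti  $r3, $r3, 8  →  {$r0:0, $r1:2, $r2:11, $r3:0, $r4:14, $r5:4, $r6:6, $r7:0}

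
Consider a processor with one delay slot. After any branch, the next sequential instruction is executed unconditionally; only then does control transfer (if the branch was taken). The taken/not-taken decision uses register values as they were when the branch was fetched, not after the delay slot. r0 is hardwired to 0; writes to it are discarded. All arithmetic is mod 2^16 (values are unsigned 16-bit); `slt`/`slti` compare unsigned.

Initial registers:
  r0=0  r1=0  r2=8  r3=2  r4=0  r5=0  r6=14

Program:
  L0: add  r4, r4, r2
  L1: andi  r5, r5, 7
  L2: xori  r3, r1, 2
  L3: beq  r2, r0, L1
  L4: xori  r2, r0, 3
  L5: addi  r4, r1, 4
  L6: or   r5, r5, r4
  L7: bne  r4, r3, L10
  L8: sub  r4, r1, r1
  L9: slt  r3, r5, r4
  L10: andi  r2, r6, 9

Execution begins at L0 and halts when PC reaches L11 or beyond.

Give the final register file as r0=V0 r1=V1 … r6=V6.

  step pc=0: add  r4, r4, r2  regs=(0,0,8,2,8,0,14)
  step pc=1: andi  r5, r5, 7  regs=(0,0,8,2,8,0,14)
  step pc=2: xori  r3, r1, 2  regs=(0,0,8,2,8,0,14)
  step pc=3: beq  r2, r0, L1  cond=F  regs=(0,0,8,2,8,0,14)
  step pc=4: xori  r2, r0, 3  regs=(0,0,3,2,8,0,14)
  step pc=5: addi  r4, r1, 4  regs=(0,0,3,2,4,0,14)
  step pc=6: or   r5, r5, r4  regs=(0,0,3,2,4,4,14)
  step pc=7: bne  r4, r3, L10  cond=T  regs=(0,0,3,2,4,4,14)
  step pc=8: sub  r4, r1, r1  regs=(0,0,3,2,0,4,14)
  step pc=10: andi  r2, r6, 9  regs=(0,0,8,2,0,4,14)

r0=0 r1=0 r2=8 r3=2 r4=0 r5=4 r6=14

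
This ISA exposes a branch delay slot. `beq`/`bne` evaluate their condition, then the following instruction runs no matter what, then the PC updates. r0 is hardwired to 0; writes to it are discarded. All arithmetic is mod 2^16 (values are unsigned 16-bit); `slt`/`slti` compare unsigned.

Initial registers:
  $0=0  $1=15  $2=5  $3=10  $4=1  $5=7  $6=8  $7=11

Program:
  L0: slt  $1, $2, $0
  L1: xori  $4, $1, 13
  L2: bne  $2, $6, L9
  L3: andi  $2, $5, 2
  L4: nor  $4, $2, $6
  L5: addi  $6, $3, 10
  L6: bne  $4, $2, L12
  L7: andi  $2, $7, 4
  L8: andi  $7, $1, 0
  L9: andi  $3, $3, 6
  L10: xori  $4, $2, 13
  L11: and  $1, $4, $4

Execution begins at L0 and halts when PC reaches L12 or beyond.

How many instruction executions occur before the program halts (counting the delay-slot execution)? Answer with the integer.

7

#0 slt  $1, $2, $0 ; 0/0/5/10/1/7/8/11
#1 xori  $4, $1, 13 ; 0/0/5/10/13/7/8/11
#2 bne  $2, $6, L9 ; 0/0/5/10/13/7/8/11 ; →target
#3 andi  $2, $5, 2 ; 0/0/2/10/13/7/8/11
#9 andi  $3, $3, 6 ; 0/0/2/2/13/7/8/11
#10 xori  $4, $2, 13 ; 0/0/2/2/15/7/8/11
#11 and  $1, $4, $4 ; 0/15/2/2/15/7/8/11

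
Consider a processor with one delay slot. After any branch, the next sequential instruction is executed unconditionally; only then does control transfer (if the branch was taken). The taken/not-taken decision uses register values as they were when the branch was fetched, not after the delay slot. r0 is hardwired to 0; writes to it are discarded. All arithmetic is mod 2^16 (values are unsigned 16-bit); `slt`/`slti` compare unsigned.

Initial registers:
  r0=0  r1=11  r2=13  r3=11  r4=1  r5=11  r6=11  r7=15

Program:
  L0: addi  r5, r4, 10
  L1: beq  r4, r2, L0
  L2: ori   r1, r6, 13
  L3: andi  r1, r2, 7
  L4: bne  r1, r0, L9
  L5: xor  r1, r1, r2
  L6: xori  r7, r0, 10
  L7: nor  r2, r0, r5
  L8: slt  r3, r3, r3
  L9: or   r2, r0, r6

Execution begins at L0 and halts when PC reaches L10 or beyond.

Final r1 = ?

8

PC=0  addi  r5, r4, 10       | r0=0 r1=11 r2=13 r3=11 r4=1 r5=11 r6=11 r7=15
PC=1  beq  r4, r2, L0        | r0=0 r1=11 r2=13 r3=11 r4=1 r5=11 r6=11 r7=15  [not taken]
PC=2  ori   r1, r6, 13       | r0=0 r1=15 r2=13 r3=11 r4=1 r5=11 r6=11 r7=15
PC=3  andi  r1, r2, 7        | r0=0 r1=5 r2=13 r3=11 r4=1 r5=11 r6=11 r7=15
PC=4  bne  r1, r0, L9        | r0=0 r1=5 r2=13 r3=11 r4=1 r5=11 r6=11 r7=15  [TAKEN]
PC=5  xor  r1, r1, r2        | r0=0 r1=8 r2=13 r3=11 r4=1 r5=11 r6=11 r7=15
PC=9  or   r2, r0, r6        | r0=0 r1=8 r2=11 r3=11 r4=1 r5=11 r6=11 r7=15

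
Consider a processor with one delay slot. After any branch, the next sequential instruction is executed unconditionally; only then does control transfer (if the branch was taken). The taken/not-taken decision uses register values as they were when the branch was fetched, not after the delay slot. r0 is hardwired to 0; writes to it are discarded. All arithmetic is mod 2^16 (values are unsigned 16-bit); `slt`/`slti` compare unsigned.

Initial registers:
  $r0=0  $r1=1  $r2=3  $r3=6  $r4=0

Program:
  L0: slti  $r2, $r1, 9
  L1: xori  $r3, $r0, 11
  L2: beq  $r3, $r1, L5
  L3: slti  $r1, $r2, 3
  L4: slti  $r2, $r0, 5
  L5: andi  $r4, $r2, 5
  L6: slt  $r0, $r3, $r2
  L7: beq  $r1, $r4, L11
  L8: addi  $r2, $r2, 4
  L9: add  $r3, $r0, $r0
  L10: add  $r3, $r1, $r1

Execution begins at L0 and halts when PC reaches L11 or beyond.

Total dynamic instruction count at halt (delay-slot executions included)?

[0] slti  $r2, $r1, 9  →  {$r0:0, $r1:1, $r2:1, $r3:6, $r4:0}
[1] xori  $r3, $r0, 11  →  {$r0:0, $r1:1, $r2:1, $r3:11, $r4:0}
[2] beq  $r3, $r1, L5  →  {$r0:0, $r1:1, $r2:1, $r3:11, $r4:0}  ⟨branch fallthrough⟩
[3] slti  $r1, $r2, 3  →  {$r0:0, $r1:1, $r2:1, $r3:11, $r4:0}
[4] slti  $r2, $r0, 5  →  {$r0:0, $r1:1, $r2:1, $r3:11, $r4:0}
[5] andi  $r4, $r2, 5  →  {$r0:0, $r1:1, $r2:1, $r3:11, $r4:1}
[6] slt  $r0, $r3, $r2  →  {$r0:0, $r1:1, $r2:1, $r3:11, $r4:1}
[7] beq  $r1, $r4, L11  →  {$r0:0, $r1:1, $r2:1, $r3:11, $r4:1}  ⟨branch taken⟩
[8] addi  $r2, $r2, 4  →  {$r0:0, $r1:1, $r2:5, $r3:11, $r4:1}

9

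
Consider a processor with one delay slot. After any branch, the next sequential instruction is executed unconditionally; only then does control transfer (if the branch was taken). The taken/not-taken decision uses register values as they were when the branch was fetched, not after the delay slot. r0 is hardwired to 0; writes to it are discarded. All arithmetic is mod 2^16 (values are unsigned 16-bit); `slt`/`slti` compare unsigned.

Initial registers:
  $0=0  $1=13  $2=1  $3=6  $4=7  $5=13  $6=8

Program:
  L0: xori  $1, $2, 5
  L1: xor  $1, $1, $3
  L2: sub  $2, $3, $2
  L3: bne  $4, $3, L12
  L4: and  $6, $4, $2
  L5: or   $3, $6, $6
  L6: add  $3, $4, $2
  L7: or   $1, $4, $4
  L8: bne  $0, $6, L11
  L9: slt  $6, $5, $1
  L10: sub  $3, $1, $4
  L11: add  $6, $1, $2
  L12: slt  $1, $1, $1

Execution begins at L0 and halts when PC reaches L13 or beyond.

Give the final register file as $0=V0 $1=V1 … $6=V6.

$0=0 $1=0 $2=5 $3=6 $4=7 $5=13 $6=5

PC=0  xori  $1, $2, 5        | $0=0 $1=4 $2=1 $3=6 $4=7 $5=13 $6=8
PC=1  xor  $1, $1, $3        | $0=0 $1=2 $2=1 $3=6 $4=7 $5=13 $6=8
PC=2  sub  $2, $3, $2        | $0=0 $1=2 $2=5 $3=6 $4=7 $5=13 $6=8
PC=3  bne  $4, $3, L12       | $0=0 $1=2 $2=5 $3=6 $4=7 $5=13 $6=8  [TAKEN]
PC=4  and  $6, $4, $2        | $0=0 $1=2 $2=5 $3=6 $4=7 $5=13 $6=5
PC=12 slt  $1, $1, $1        | $0=0 $1=0 $2=5 $3=6 $4=7 $5=13 $6=5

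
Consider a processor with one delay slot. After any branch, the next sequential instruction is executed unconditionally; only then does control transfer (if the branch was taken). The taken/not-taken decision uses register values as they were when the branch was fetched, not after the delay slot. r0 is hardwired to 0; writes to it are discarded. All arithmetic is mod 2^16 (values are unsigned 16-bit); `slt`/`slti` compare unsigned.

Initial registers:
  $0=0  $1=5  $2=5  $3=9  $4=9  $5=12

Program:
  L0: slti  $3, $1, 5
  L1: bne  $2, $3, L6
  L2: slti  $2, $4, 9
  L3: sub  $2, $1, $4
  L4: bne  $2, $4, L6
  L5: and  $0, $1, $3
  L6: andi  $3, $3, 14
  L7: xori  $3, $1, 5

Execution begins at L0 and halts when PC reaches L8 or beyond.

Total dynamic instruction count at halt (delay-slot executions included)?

5

[0] slti  $3, $1, 5  →  {$0:0, $1:5, $2:5, $3:0, $4:9, $5:12}
[1] bne  $2, $3, L6  →  {$0:0, $1:5, $2:5, $3:0, $4:9, $5:12}  ⟨branch taken⟩
[2] slti  $2, $4, 9  →  {$0:0, $1:5, $2:0, $3:0, $4:9, $5:12}
[6] andi  $3, $3, 14  →  {$0:0, $1:5, $2:0, $3:0, $4:9, $5:12}
[7] xori  $3, $1, 5  →  {$0:0, $1:5, $2:0, $3:0, $4:9, $5:12}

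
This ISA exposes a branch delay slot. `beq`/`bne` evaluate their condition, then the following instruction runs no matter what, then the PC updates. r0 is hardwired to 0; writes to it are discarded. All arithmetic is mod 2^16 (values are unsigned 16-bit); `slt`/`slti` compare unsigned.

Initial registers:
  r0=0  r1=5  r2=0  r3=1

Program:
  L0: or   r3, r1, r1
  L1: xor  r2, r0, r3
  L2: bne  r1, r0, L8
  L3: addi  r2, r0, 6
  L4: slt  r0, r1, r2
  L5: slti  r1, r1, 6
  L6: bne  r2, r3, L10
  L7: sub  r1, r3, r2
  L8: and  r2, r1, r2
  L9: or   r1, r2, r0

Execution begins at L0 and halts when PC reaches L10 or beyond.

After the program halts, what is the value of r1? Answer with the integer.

4

[0] or   r3, r1, r1  →  {r0:0, r1:5, r2:0, r3:5}
[1] xor  r2, r0, r3  →  {r0:0, r1:5, r2:5, r3:5}
[2] bne  r1, r0, L8  →  {r0:0, r1:5, r2:5, r3:5}  ⟨branch taken⟩
[3] addi  r2, r0, 6  →  {r0:0, r1:5, r2:6, r3:5}
[8] and  r2, r1, r2  →  {r0:0, r1:5, r2:4, r3:5}
[9] or   r1, r2, r0  →  {r0:0, r1:4, r2:4, r3:5}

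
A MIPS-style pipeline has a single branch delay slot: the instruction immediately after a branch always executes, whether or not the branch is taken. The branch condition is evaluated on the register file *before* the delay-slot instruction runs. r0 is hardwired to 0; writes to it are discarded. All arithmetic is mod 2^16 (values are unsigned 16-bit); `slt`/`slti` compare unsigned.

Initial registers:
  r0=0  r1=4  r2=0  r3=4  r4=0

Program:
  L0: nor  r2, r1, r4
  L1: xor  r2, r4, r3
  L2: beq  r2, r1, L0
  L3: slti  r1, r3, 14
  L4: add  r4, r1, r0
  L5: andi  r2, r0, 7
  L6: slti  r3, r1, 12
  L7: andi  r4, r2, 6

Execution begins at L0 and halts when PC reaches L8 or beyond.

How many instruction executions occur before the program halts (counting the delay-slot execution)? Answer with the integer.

12

#0 nor  r2, r1, r4 ; 0/4/65531/4/0
#1 xor  r2, r4, r3 ; 0/4/4/4/0
#2 beq  r2, r1, L0 ; 0/4/4/4/0 ; →target
#3 slti  r1, r3, 14 ; 0/1/4/4/0
#0 nor  r2, r1, r4 ; 0/1/65534/4/0
#1 xor  r2, r4, r3 ; 0/1/4/4/0
#2 beq  r2, r1, L0 ; 0/1/4/4/0 ; →fallthru
#3 slti  r1, r3, 14 ; 0/1/4/4/0
#4 add  r4, r1, r0 ; 0/1/4/4/1
#5 andi  r2, r0, 7 ; 0/1/0/4/1
#6 slti  r3, r1, 12 ; 0/1/0/1/1
#7 andi  r4, r2, 6 ; 0/1/0/1/0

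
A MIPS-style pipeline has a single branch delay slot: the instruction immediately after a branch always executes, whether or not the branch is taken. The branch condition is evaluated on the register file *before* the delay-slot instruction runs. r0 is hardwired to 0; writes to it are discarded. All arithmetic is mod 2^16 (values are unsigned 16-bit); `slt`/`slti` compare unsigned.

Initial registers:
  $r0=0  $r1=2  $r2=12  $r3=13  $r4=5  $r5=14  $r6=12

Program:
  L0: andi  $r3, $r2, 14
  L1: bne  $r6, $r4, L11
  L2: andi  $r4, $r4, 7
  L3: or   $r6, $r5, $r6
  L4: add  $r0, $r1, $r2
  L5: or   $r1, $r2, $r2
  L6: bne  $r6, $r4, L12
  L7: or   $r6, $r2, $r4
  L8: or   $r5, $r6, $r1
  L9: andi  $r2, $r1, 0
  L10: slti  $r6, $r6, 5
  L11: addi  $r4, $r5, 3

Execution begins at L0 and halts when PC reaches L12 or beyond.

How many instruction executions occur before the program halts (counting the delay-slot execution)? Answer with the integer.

[0] andi  $r3, $r2, 14  →  {$r0:0, $r1:2, $r2:12, $r3:12, $r4:5, $r5:14, $r6:12}
[1] bne  $r6, $r4, L11  →  {$r0:0, $r1:2, $r2:12, $r3:12, $r4:5, $r5:14, $r6:12}  ⟨branch taken⟩
[2] andi  $r4, $r4, 7  →  {$r0:0, $r1:2, $r2:12, $r3:12, $r4:5, $r5:14, $r6:12}
[11] addi  $r4, $r5, 3  →  {$r0:0, $r1:2, $r2:12, $r3:12, $r4:17, $r5:14, $r6:12}

4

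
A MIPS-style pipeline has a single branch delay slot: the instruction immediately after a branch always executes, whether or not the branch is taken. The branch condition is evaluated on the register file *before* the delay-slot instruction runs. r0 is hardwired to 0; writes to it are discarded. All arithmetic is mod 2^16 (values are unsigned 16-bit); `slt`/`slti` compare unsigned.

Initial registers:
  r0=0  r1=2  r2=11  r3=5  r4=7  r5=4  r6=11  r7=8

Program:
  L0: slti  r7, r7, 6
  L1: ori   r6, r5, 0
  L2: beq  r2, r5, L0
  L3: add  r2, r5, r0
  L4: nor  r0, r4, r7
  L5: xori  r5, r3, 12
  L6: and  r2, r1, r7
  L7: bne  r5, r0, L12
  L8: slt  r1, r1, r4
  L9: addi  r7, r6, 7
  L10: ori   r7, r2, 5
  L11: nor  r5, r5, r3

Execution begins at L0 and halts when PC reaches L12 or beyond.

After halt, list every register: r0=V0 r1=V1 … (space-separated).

PC=0  slti  r7, r7, 6        | r0=0 r1=2 r2=11 r3=5 r4=7 r5=4 r6=11 r7=0
PC=1  ori   r6, r5, 0        | r0=0 r1=2 r2=11 r3=5 r4=7 r5=4 r6=4 r7=0
PC=2  beq  r2, r5, L0        | r0=0 r1=2 r2=11 r3=5 r4=7 r5=4 r6=4 r7=0  [not taken]
PC=3  add  r2, r5, r0        | r0=0 r1=2 r2=4 r3=5 r4=7 r5=4 r6=4 r7=0
PC=4  nor  r0, r4, r7        | r0=0 r1=2 r2=4 r3=5 r4=7 r5=4 r6=4 r7=0
PC=5  xori  r5, r3, 12       | r0=0 r1=2 r2=4 r3=5 r4=7 r5=9 r6=4 r7=0
PC=6  and  r2, r1, r7        | r0=0 r1=2 r2=0 r3=5 r4=7 r5=9 r6=4 r7=0
PC=7  bne  r5, r0, L12       | r0=0 r1=2 r2=0 r3=5 r4=7 r5=9 r6=4 r7=0  [TAKEN]
PC=8  slt  r1, r1, r4        | r0=0 r1=1 r2=0 r3=5 r4=7 r5=9 r6=4 r7=0

r0=0 r1=1 r2=0 r3=5 r4=7 r5=9 r6=4 r7=0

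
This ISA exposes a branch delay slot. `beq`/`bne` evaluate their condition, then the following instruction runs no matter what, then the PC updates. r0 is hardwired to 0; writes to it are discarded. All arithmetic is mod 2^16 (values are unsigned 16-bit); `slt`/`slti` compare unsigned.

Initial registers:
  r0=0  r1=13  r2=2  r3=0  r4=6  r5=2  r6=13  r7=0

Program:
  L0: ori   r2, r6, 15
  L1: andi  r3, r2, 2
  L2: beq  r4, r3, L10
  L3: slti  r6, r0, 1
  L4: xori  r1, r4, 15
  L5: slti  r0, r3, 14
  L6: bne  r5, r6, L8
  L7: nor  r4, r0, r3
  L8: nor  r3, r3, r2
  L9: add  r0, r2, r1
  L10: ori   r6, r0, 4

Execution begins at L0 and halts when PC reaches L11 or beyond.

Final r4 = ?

  step pc=0: ori   r2, r6, 15  regs=(0,13,15,0,6,2,13,0)
  step pc=1: andi  r3, r2, 2  regs=(0,13,15,2,6,2,13,0)
  step pc=2: beq  r4, r3, L10  cond=F  regs=(0,13,15,2,6,2,13,0)
  step pc=3: slti  r6, r0, 1  regs=(0,13,15,2,6,2,1,0)
  step pc=4: xori  r1, r4, 15  regs=(0,9,15,2,6,2,1,0)
  step pc=5: slti  r0, r3, 14  regs=(0,9,15,2,6,2,1,0)
  step pc=6: bne  r5, r6, L8  cond=T  regs=(0,9,15,2,6,2,1,0)
  step pc=7: nor  r4, r0, r3  regs=(0,9,15,2,65533,2,1,0)
  step pc=8: nor  r3, r3, r2  regs=(0,9,15,65520,65533,2,1,0)
  step pc=9: add  r0, r2, r1  regs=(0,9,15,65520,65533,2,1,0)
  step pc=10: ori   r6, r0, 4  regs=(0,9,15,65520,65533,2,4,0)

65533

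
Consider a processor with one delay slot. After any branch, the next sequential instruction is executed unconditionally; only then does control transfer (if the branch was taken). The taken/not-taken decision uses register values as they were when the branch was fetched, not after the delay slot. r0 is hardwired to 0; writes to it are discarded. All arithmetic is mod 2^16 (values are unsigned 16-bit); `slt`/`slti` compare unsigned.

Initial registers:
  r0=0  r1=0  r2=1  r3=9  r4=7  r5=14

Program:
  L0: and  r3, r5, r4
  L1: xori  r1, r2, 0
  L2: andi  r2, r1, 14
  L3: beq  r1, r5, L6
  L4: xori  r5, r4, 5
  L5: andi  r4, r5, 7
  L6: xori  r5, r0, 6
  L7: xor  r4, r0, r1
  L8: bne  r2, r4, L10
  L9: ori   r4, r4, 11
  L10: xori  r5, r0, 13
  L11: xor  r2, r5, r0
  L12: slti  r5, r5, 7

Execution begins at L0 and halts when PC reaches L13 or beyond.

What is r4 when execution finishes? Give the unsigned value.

11

  step pc=0: and  r3, r5, r4  regs=(0,0,1,6,7,14)
  step pc=1: xori  r1, r2, 0  regs=(0,1,1,6,7,14)
  step pc=2: andi  r2, r1, 14  regs=(0,1,0,6,7,14)
  step pc=3: beq  r1, r5, L6  cond=F  regs=(0,1,0,6,7,14)
  step pc=4: xori  r5, r4, 5  regs=(0,1,0,6,7,2)
  step pc=5: andi  r4, r5, 7  regs=(0,1,0,6,2,2)
  step pc=6: xori  r5, r0, 6  regs=(0,1,0,6,2,6)
  step pc=7: xor  r4, r0, r1  regs=(0,1,0,6,1,6)
  step pc=8: bne  r2, r4, L10  cond=T  regs=(0,1,0,6,1,6)
  step pc=9: ori   r4, r4, 11  regs=(0,1,0,6,11,6)
  step pc=10: xori  r5, r0, 13  regs=(0,1,0,6,11,13)
  step pc=11: xor  r2, r5, r0  regs=(0,1,13,6,11,13)
  step pc=12: slti  r5, r5, 7  regs=(0,1,13,6,11,0)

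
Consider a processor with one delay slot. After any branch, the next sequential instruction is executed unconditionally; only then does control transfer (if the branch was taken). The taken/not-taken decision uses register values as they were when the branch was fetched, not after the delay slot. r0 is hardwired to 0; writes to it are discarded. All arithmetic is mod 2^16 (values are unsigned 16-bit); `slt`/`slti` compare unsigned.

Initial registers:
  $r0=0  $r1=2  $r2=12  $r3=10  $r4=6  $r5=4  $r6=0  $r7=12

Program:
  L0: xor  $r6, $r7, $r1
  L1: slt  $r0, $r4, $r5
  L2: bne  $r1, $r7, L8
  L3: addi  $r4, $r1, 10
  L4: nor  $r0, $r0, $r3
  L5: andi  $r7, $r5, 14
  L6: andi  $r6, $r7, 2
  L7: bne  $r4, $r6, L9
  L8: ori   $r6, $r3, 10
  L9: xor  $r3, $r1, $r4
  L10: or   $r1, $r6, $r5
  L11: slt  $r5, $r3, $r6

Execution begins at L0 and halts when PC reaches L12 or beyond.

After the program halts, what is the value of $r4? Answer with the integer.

12

#0 xor  $r6, $r7, $r1 ; 0/2/12/10/6/4/14/12
#1 slt  $r0, $r4, $r5 ; 0/2/12/10/6/4/14/12
#2 bne  $r1, $r7, L8 ; 0/2/12/10/6/4/14/12 ; →target
#3 addi  $r4, $r1, 10 ; 0/2/12/10/12/4/14/12
#8 ori   $r6, $r3, 10 ; 0/2/12/10/12/4/10/12
#9 xor  $r3, $r1, $r4 ; 0/2/12/14/12/4/10/12
#10 or   $r1, $r6, $r5 ; 0/14/12/14/12/4/10/12
#11 slt  $r5, $r3, $r6 ; 0/14/12/14/12/0/10/12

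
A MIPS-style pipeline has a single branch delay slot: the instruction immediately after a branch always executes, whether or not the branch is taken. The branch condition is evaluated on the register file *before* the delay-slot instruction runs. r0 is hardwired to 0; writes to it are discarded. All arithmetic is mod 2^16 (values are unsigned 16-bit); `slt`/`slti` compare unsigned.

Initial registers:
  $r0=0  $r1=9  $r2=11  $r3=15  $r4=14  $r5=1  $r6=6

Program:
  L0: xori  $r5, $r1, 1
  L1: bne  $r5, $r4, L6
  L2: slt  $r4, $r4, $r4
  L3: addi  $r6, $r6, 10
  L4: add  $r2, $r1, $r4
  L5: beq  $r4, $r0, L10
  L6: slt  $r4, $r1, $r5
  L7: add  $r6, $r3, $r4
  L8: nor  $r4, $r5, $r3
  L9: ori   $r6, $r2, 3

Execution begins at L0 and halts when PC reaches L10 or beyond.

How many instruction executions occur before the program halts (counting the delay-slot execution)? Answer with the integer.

[0] xori  $r5, $r1, 1  →  {$r0:0, $r1:9, $r2:11, $r3:15, $r4:14, $r5:8, $r6:6}
[1] bne  $r5, $r4, L6  →  {$r0:0, $r1:9, $r2:11, $r3:15, $r4:14, $r5:8, $r6:6}  ⟨branch taken⟩
[2] slt  $r4, $r4, $r4  →  {$r0:0, $r1:9, $r2:11, $r3:15, $r4:0, $r5:8, $r6:6}
[6] slt  $r4, $r1, $r5  →  {$r0:0, $r1:9, $r2:11, $r3:15, $r4:0, $r5:8, $r6:6}
[7] add  $r6, $r3, $r4  →  {$r0:0, $r1:9, $r2:11, $r3:15, $r4:0, $r5:8, $r6:15}
[8] nor  $r4, $r5, $r3  →  {$r0:0, $r1:9, $r2:11, $r3:15, $r4:65520, $r5:8, $r6:15}
[9] ori   $r6, $r2, 3  →  {$r0:0, $r1:9, $r2:11, $r3:15, $r4:65520, $r5:8, $r6:11}

7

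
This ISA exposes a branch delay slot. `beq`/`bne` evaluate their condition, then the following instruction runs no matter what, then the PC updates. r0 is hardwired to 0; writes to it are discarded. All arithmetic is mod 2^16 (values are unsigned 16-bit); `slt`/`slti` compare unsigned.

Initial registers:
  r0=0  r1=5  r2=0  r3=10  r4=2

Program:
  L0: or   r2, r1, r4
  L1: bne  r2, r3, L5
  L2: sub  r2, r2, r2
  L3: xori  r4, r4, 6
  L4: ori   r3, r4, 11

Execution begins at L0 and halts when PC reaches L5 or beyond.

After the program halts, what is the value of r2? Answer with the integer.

0

[0] or   r2, r1, r4  →  {r0:0, r1:5, r2:7, r3:10, r4:2}
[1] bne  r2, r3, L5  →  {r0:0, r1:5, r2:7, r3:10, r4:2}  ⟨branch taken⟩
[2] sub  r2, r2, r2  →  {r0:0, r1:5, r2:0, r3:10, r4:2}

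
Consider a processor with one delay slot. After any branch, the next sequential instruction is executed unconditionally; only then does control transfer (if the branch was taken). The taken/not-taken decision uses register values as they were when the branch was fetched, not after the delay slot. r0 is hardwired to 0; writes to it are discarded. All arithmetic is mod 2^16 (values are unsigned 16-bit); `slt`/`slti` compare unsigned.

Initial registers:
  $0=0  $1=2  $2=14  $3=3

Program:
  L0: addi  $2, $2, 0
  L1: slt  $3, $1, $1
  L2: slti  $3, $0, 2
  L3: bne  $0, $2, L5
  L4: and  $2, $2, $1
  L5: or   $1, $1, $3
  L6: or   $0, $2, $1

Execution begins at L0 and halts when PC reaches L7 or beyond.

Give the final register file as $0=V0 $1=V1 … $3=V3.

$0=0 $1=3 $2=2 $3=1

#0 addi  $2, $2, 0 ; 0/2/14/3
#1 slt  $3, $1, $1 ; 0/2/14/0
#2 slti  $3, $0, 2 ; 0/2/14/1
#3 bne  $0, $2, L5 ; 0/2/14/1 ; →target
#4 and  $2, $2, $1 ; 0/2/2/1
#5 or   $1, $1, $3 ; 0/3/2/1
#6 or   $0, $2, $1 ; 0/3/2/1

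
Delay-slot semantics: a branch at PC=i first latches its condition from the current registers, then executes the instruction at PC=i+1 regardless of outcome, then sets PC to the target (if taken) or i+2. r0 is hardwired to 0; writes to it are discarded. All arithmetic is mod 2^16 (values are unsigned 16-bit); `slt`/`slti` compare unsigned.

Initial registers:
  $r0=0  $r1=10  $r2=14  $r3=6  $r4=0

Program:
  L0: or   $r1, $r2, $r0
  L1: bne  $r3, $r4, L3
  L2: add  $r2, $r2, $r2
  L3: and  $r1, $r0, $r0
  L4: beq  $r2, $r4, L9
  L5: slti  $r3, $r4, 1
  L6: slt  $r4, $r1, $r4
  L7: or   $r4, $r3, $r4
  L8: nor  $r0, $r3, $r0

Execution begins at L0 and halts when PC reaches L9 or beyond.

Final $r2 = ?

  step pc=0: or   $r1, $r2, $r0  regs=(0,14,14,6,0)
  step pc=1: bne  $r3, $r4, L3  cond=T  regs=(0,14,14,6,0)
  step pc=2: add  $r2, $r2, $r2  regs=(0,14,28,6,0)
  step pc=3: and  $r1, $r0, $r0  regs=(0,0,28,6,0)
  step pc=4: beq  $r2, $r4, L9  cond=F  regs=(0,0,28,6,0)
  step pc=5: slti  $r3, $r4, 1  regs=(0,0,28,1,0)
  step pc=6: slt  $r4, $r1, $r4  regs=(0,0,28,1,0)
  step pc=7: or   $r4, $r3, $r4  regs=(0,0,28,1,1)
  step pc=8: nor  $r0, $r3, $r0  regs=(0,0,28,1,1)

28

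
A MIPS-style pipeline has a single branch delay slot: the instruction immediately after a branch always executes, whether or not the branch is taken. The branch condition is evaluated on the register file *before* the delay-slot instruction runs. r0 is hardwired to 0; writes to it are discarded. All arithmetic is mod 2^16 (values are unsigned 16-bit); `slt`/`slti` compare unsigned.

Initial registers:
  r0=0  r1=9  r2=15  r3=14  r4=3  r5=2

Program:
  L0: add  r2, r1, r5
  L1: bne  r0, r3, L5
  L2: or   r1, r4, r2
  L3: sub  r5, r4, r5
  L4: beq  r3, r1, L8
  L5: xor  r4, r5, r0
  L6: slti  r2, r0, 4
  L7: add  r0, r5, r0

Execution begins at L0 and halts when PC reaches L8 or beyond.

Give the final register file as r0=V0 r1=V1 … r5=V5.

r0=0 r1=11 r2=1 r3=14 r4=2 r5=2

  step pc=0: add  r2, r1, r5  regs=(0,9,11,14,3,2)
  step pc=1: bne  r0, r3, L5  cond=T  regs=(0,9,11,14,3,2)
  step pc=2: or   r1, r4, r2  regs=(0,11,11,14,3,2)
  step pc=5: xor  r4, r5, r0  regs=(0,11,11,14,2,2)
  step pc=6: slti  r2, r0, 4  regs=(0,11,1,14,2,2)
  step pc=7: add  r0, r5, r0  regs=(0,11,1,14,2,2)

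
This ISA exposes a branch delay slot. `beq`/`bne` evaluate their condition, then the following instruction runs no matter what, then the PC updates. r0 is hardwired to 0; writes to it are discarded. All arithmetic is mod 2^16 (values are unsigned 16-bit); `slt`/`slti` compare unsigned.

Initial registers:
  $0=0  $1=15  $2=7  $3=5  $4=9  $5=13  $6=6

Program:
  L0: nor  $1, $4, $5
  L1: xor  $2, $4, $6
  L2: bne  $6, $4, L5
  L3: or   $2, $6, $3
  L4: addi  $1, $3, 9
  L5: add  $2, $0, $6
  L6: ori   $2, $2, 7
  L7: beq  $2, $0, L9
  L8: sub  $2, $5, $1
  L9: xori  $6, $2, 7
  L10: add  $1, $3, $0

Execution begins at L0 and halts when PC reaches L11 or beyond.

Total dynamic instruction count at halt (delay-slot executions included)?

#0 nor  $1, $4, $5 ; 0/65522/7/5/9/13/6
#1 xor  $2, $4, $6 ; 0/65522/15/5/9/13/6
#2 bne  $6, $4, L5 ; 0/65522/15/5/9/13/6 ; →target
#3 or   $2, $6, $3 ; 0/65522/7/5/9/13/6
#5 add  $2, $0, $6 ; 0/65522/6/5/9/13/6
#6 ori   $2, $2, 7 ; 0/65522/7/5/9/13/6
#7 beq  $2, $0, L9 ; 0/65522/7/5/9/13/6 ; →fallthru
#8 sub  $2, $5, $1 ; 0/65522/27/5/9/13/6
#9 xori  $6, $2, 7 ; 0/65522/27/5/9/13/28
#10 add  $1, $3, $0 ; 0/5/27/5/9/13/28

10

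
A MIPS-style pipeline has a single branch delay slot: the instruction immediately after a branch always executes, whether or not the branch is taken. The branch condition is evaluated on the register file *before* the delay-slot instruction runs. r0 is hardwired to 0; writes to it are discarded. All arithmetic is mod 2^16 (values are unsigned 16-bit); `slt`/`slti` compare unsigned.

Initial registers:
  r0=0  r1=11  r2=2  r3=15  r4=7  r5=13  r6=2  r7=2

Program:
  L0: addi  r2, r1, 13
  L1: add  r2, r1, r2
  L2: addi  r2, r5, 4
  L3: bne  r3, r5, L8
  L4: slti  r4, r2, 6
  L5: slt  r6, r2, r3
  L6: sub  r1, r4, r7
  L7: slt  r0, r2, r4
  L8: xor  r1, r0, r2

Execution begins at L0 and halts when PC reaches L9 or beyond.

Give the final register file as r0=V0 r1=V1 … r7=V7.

r0=0 r1=17 r2=17 r3=15 r4=0 r5=13 r6=2 r7=2

  step pc=0: addi  r2, r1, 13  regs=(0,11,24,15,7,13,2,2)
  step pc=1: add  r2, r1, r2  regs=(0,11,35,15,7,13,2,2)
  step pc=2: addi  r2, r5, 4  regs=(0,11,17,15,7,13,2,2)
  step pc=3: bne  r3, r5, L8  cond=T  regs=(0,11,17,15,7,13,2,2)
  step pc=4: slti  r4, r2, 6  regs=(0,11,17,15,0,13,2,2)
  step pc=8: xor  r1, r0, r2  regs=(0,17,17,15,0,13,2,2)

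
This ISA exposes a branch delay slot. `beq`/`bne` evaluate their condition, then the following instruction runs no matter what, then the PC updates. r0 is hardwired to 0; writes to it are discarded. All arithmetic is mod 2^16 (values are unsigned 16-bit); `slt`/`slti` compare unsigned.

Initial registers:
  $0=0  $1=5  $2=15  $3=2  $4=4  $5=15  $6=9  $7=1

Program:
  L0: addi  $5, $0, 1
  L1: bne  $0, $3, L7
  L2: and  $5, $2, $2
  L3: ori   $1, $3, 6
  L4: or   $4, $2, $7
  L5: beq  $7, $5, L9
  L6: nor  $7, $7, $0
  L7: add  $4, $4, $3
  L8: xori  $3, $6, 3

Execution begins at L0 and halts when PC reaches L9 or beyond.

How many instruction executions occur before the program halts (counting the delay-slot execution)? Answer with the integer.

5

[0] addi  $5, $0, 1  →  {$0:0, $1:5, $2:15, $3:2, $4:4, $5:1, $6:9, $7:1}
[1] bne  $0, $3, L7  →  {$0:0, $1:5, $2:15, $3:2, $4:4, $5:1, $6:9, $7:1}  ⟨branch taken⟩
[2] and  $5, $2, $2  →  {$0:0, $1:5, $2:15, $3:2, $4:4, $5:15, $6:9, $7:1}
[7] add  $4, $4, $3  →  {$0:0, $1:5, $2:15, $3:2, $4:6, $5:15, $6:9, $7:1}
[8] xori  $3, $6, 3  →  {$0:0, $1:5, $2:15, $3:10, $4:6, $5:15, $6:9, $7:1}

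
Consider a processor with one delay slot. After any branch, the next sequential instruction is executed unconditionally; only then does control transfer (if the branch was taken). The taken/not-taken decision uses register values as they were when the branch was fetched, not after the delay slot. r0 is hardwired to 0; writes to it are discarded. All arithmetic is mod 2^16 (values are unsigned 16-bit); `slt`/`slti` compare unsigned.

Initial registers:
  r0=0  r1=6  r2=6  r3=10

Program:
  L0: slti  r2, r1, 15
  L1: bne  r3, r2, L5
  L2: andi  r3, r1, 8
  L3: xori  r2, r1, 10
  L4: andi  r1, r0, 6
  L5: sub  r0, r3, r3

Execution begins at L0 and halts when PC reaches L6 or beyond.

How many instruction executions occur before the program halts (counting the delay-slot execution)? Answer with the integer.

#0 slti  r2, r1, 15 ; 0/6/1/10
#1 bne  r3, r2, L5 ; 0/6/1/10 ; →target
#2 andi  r3, r1, 8 ; 0/6/1/0
#5 sub  r0, r3, r3 ; 0/6/1/0

4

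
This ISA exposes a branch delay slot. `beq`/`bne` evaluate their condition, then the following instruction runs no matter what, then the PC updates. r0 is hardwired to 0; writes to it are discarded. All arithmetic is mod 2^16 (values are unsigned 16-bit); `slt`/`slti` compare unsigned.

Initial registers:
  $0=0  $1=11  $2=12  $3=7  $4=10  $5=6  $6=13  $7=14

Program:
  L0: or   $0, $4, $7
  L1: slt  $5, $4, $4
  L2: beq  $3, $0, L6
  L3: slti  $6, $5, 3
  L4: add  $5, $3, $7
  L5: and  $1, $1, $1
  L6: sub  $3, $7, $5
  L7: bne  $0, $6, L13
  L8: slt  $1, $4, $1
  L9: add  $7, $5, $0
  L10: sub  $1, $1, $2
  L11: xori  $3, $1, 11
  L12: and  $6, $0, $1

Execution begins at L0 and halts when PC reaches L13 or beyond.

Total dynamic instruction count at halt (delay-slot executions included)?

  step pc=0: or   $0, $4, $7  regs=(0,11,12,7,10,6,13,14)
  step pc=1: slt  $5, $4, $4  regs=(0,11,12,7,10,0,13,14)
  step pc=2: beq  $3, $0, L6  cond=F  regs=(0,11,12,7,10,0,13,14)
  step pc=3: slti  $6, $5, 3  regs=(0,11,12,7,10,0,1,14)
  step pc=4: add  $5, $3, $7  regs=(0,11,12,7,10,21,1,14)
  step pc=5: and  $1, $1, $1  regs=(0,11,12,7,10,21,1,14)
  step pc=6: sub  $3, $7, $5  regs=(0,11,12,65529,10,21,1,14)
  step pc=7: bne  $0, $6, L13  cond=T  regs=(0,11,12,65529,10,21,1,14)
  step pc=8: slt  $1, $4, $1  regs=(0,1,12,65529,10,21,1,14)

9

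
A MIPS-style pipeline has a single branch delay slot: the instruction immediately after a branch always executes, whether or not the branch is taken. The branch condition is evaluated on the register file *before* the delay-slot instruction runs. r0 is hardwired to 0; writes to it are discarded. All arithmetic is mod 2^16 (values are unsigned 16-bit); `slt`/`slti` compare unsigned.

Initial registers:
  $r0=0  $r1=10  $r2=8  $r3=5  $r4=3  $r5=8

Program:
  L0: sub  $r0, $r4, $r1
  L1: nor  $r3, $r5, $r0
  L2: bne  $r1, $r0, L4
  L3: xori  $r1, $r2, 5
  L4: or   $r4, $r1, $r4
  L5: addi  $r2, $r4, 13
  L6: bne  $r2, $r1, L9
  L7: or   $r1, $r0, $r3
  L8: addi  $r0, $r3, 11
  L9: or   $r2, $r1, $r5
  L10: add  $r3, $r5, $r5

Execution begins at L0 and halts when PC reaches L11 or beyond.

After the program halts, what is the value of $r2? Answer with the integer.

65535

PC=0  sub  $r0, $r4, $r1     | $r0=0 $r1=10 $r2=8 $r3=5 $r4=3 $r5=8
PC=1  nor  $r3, $r5, $r0     | $r0=0 $r1=10 $r2=8 $r3=65527 $r4=3 $r5=8
PC=2  bne  $r1, $r0, L4      | $r0=0 $r1=10 $r2=8 $r3=65527 $r4=3 $r5=8  [TAKEN]
PC=3  xori  $r1, $r2, 5      | $r0=0 $r1=13 $r2=8 $r3=65527 $r4=3 $r5=8
PC=4  or   $r4, $r1, $r4     | $r0=0 $r1=13 $r2=8 $r3=65527 $r4=15 $r5=8
PC=5  addi  $r2, $r4, 13     | $r0=0 $r1=13 $r2=28 $r3=65527 $r4=15 $r5=8
PC=6  bne  $r2, $r1, L9      | $r0=0 $r1=13 $r2=28 $r3=65527 $r4=15 $r5=8  [TAKEN]
PC=7  or   $r1, $r0, $r3     | $r0=0 $r1=65527 $r2=28 $r3=65527 $r4=15 $r5=8
PC=9  or   $r2, $r1, $r5     | $r0=0 $r1=65527 $r2=65535 $r3=65527 $r4=15 $r5=8
PC=10 add  $r3, $r5, $r5     | $r0=0 $r1=65527 $r2=65535 $r3=16 $r4=15 $r5=8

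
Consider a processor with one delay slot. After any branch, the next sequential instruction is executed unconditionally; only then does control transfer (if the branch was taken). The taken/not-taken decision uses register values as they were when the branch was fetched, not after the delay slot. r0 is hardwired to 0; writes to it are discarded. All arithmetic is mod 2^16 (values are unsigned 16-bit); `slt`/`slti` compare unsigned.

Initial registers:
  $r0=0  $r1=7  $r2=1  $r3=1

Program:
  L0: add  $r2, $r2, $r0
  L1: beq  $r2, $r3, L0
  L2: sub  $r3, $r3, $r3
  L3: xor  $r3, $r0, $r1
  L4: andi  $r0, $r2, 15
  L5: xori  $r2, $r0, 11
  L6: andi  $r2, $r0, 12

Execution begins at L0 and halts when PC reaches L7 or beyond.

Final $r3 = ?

  step pc=0: add  $r2, $r2, $r0  regs=(0,7,1,1)
  step pc=1: beq  $r2, $r3, L0  cond=T  regs=(0,7,1,1)
  step pc=2: sub  $r3, $r3, $r3  regs=(0,7,1,0)
  step pc=0: add  $r2, $r2, $r0  regs=(0,7,1,0)
  step pc=1: beq  $r2, $r3, L0  cond=F  regs=(0,7,1,0)
  step pc=2: sub  $r3, $r3, $r3  regs=(0,7,1,0)
  step pc=3: xor  $r3, $r0, $r1  regs=(0,7,1,7)
  step pc=4: andi  $r0, $r2, 15  regs=(0,7,1,7)
  step pc=5: xori  $r2, $r0, 11  regs=(0,7,11,7)
  step pc=6: andi  $r2, $r0, 12  regs=(0,7,0,7)

7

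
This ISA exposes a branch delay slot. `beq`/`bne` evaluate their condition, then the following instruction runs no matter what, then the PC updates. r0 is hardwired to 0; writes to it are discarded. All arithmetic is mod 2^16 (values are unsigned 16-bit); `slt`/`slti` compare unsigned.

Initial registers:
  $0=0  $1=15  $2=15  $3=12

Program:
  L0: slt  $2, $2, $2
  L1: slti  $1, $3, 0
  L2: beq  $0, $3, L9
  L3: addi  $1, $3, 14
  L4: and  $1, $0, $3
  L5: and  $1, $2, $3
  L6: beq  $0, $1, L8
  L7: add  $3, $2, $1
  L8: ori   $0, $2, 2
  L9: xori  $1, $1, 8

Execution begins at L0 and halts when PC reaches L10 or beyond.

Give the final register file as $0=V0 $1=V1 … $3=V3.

#0 slt  $2, $2, $2 ; 0/15/0/12
#1 slti  $1, $3, 0 ; 0/0/0/12
#2 beq  $0, $3, L9 ; 0/0/0/12 ; →fallthru
#3 addi  $1, $3, 14 ; 0/26/0/12
#4 and  $1, $0, $3 ; 0/0/0/12
#5 and  $1, $2, $3 ; 0/0/0/12
#6 beq  $0, $1, L8 ; 0/0/0/12 ; →target
#7 add  $3, $2, $1 ; 0/0/0/0
#8 ori   $0, $2, 2 ; 0/0/0/0
#9 xori  $1, $1, 8 ; 0/8/0/0

$0=0 $1=8 $2=0 $3=0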